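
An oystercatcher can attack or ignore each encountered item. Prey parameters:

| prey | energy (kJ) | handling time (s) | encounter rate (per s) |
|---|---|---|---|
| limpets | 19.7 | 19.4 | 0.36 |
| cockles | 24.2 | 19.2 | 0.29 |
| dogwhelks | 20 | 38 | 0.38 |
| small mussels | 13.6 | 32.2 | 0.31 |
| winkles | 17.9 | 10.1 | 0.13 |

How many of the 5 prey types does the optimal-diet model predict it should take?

2

Profitabilities (E/h, kJ/s): winkles 1.77, cockles 1.26, limpets 1.02, dogwhelks 0.526, small mussels 0.422. Add prey in this order while the next type's profitability exceeds the intake rate on those already taken.
Rate on top 1: 1.006. cockles: 1.26 > 1.006 → include.
Rate on top 2: 1.186. limpets: 1.02 < 1.186 → exclude; stop.
Optimal diet: winkles, cockles — 2 of 5 types.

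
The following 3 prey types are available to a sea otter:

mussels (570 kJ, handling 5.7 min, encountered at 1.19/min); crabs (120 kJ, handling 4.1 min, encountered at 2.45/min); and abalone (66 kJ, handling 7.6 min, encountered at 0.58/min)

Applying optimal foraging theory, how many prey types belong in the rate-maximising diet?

Profitabilities (E/h, kJ/min): mussels 100, crabs 29.3, abalone 8.68. Add prey in this order while the next type's profitability exceeds the intake rate on those already taken.
Rate on top 1: 87.15. crabs: 29.3 < 87.15 → exclude; stop.
Optimal diet: mussels — 1 of 3 types.

1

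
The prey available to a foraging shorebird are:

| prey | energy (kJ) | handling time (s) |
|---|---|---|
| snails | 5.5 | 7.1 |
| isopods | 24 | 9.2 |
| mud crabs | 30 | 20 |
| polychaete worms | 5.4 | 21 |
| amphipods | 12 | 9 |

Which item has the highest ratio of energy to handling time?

In descending order of E/h:
isopods: 24/9.2 = 2.61 kJ/s
mud crabs: 30/20 = 1.5 kJ/s
amphipods: 12/9 = 1.33 kJ/s
snails: 5.5/7.1 = 0.775 kJ/s
polychaete worms: 5.4/21 = 0.257 kJ/s

isopods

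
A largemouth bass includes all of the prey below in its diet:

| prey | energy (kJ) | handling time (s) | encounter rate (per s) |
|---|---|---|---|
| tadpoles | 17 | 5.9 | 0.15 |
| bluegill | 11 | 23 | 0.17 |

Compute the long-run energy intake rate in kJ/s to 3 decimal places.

R = (0.15×17 + 0.17×11) / (1 + 0.15×5.9 + 0.17×23) = 4.42/5.795 = 0.7627 kJ/s.

0.763 kJ/s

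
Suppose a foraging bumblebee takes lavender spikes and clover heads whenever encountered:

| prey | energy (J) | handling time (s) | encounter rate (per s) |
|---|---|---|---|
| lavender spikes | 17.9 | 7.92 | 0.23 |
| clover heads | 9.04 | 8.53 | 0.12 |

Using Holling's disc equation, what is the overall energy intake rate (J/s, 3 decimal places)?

1.353 J/s

Energy encountered per unit search time: 0.23×17.9 + 0.12×9.04 = 5.202 J/s.
Handling time per unit search time: 0.23×7.92 + 0.12×8.53 = 2.845.
Rate = 5.202/(1 + 2.845) = 1.353 J/s.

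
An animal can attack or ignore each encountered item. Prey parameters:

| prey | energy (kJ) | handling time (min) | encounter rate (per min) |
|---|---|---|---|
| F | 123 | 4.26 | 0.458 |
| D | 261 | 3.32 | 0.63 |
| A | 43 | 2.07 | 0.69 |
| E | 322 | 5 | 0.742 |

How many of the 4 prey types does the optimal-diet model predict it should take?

Rank by E/h (kJ/min): D 78.6, E 64.4, F 28.9, A 20.8. Include each in turn until the next type's E/h falls below the running intake rate.
Rate on top 1: 53.19. E: 64.4 > 53.19 → include.
Rate on top 2: 59.3. F: 28.9 < 59.3 → exclude; stop.
Optimal diet: D, E — 2 of 4 types.

2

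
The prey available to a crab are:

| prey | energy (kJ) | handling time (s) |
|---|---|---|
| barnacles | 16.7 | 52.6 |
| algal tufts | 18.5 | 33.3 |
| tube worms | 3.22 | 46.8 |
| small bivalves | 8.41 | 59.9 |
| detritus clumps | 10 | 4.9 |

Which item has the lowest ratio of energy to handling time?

Profitability E/h (kJ/s): barnacles = 16.7/52.6 = 0.317, algal tufts = 18.5/33.3 = 0.556, tube worms = 3.22/46.8 = 0.0688, small bivalves = 8.41/59.9 = 0.14, detritus clumps = 10/4.9 = 2.04.
Ranked: detritus clumps > algal tufts > barnacles > small bivalves > tube worms.

tube worms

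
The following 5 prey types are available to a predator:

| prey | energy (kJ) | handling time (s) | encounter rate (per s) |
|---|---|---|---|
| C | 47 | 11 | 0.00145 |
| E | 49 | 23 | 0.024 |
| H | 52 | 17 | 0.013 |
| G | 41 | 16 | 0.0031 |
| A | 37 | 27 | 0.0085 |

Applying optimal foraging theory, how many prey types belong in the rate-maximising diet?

5

Profitabilities (E/h, kJ/s): C 4.27, H 3.06, G 2.56, E 2.13, A 1.37. Add prey in this order while the next type's profitability exceeds the intake rate on those already taken.
Rate on top 1: 0.06708. H: 3.06 > 0.06708 → include.
Rate on top 2: 0.6016. G: 2.56 > 0.6016 → include.
Rate on top 3: 0.6772. E: 2.13 > 0.6772 → include.
Rate on top 4: 1.114. A: 1.37 > 1.114 → include.
Optimal diet: C, H, G, E, A — 5 of 5 types.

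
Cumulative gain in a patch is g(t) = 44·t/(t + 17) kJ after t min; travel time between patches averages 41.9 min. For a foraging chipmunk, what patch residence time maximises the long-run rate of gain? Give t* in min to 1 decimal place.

26.7 min

By the marginal value theorem, leave when the instantaneous gain rate g'(t) equals the habitat-wide average g(t)/(T + t).
g'(t) = 44·17/(t + 17)². Setting 44·17/(t+17)² = 44t/[(t+17)(41.9+t)] gives 17(41.9+t) = t(t+17), so t² = 17×41.9 = 712.3.
t* = √712.3 = 26.69 min.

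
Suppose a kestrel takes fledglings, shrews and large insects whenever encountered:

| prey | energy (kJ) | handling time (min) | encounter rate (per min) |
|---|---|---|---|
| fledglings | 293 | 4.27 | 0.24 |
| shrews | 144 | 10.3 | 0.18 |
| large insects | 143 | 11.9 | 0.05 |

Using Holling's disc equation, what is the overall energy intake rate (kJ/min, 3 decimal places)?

23.110 kJ/min

R = Σλ_iE_i / (1 + Σλ_ih_i)
Numerator: 0.24×293 + 0.18×144 + 0.05×143 = 103.4
Denominator: 1 + 0.24×4.27 + 0.18×10.3 + 0.05×11.9 = 4.474
R = 103.4/4.474 = 23.11 kJ/min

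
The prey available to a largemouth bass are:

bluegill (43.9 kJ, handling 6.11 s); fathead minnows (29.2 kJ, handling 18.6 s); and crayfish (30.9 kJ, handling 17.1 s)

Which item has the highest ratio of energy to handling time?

bluegill

In descending order of E/h:
bluegill: 43.9/6.11 = 7.18 kJ/s
crayfish: 30.9/17.1 = 1.81 kJ/s
fathead minnows: 29.2/18.6 = 1.57 kJ/s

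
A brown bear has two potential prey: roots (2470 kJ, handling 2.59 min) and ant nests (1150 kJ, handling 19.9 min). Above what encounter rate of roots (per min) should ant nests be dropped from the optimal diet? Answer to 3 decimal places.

0.025 per min

Drop ant nests once their profitability E₂/h₂ falls below the rate achievable on roots alone: E₂/h₂ = λE₁/(1 + λh₁).
Solve for λ: λE₁h₂ = E₂(1 + λh₁) → λ(E₁h₂ − E₂h₁) = E₂ → λ = E₂/(E₁h₂ − E₂h₁).
λ = 1150/(2470×19.9 − 1150×2.59) = 1150/4.617e+04 = 0.02491 per min.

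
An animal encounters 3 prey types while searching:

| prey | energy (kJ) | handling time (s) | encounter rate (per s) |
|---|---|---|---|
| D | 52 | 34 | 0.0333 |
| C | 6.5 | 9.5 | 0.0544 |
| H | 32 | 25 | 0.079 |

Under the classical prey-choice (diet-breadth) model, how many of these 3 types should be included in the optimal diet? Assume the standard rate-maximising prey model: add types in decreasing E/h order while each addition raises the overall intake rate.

Profitabilities (E/h, kJ/s): D 1.53, H 1.28, C 0.684. Add prey in this order while the next type's profitability exceeds the intake rate on those already taken.
Rate on top 1: 0.8121. H: 1.28 > 0.8121 → include.
Rate on top 2: 1.037. C: 0.684 < 1.037 → exclude; stop.
Optimal diet: D, H — 2 of 3 types.

2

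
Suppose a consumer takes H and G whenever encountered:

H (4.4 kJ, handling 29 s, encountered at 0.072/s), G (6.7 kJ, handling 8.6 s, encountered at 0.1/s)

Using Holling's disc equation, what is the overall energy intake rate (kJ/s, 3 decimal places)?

0.250 kJ/s

R = (0.072×4.4 + 0.1×6.7) / (1 + 0.072×29 + 0.1×8.6) = 0.9868/3.948 = 0.2499 kJ/s.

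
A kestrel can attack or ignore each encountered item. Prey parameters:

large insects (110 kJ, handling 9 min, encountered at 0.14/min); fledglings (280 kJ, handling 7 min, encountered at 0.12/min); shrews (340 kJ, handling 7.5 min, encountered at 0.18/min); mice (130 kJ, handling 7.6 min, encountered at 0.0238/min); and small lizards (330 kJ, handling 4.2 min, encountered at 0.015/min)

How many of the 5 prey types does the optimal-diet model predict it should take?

Profitabilities (E/h, kJ/min): small lizards 78.6, shrews 45.3, fledglings 40, mice 17.1, large insects 12.2. Add prey in this order while the next type's profitability exceeds the intake rate on those already taken.
Rate on top 1: 4.657. shrews: 45.3 > 4.657 → include.
Rate on top 2: 27.41. fledglings: 40 > 27.41 → include.
Rate on top 3: 30.66. mice: 17.1 < 30.66 → exclude; stop.
Optimal diet: small lizards, shrews, fledglings — 3 of 5 types.

3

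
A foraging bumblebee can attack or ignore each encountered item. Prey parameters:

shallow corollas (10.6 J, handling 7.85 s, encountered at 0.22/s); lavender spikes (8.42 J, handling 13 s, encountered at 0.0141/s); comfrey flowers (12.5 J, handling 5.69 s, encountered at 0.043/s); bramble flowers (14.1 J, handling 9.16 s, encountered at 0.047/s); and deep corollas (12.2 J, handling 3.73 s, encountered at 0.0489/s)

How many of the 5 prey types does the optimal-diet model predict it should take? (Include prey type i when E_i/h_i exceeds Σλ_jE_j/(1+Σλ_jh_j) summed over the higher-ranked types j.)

Rank by E/h (J/s): deep corollas 3.27, comfrey flowers 2.2, bramble flowers 1.54, shallow corollas 1.35, lavender spikes 0.648. Include each in turn until the next type's E/h falls below the running intake rate.
Rate on top 1: 0.5046. comfrey flowers: 2.2 > 0.5046 → include.
Rate on top 2: 0.7947. bramble flowers: 1.54 > 0.7947 → include.
Rate on top 3: 0.9673. shallow corollas: 1.35 > 0.9673 → include.
Rate on top 4: 1.152. lavender spikes: 0.648 < 1.152 → exclude; stop.
Optimal diet: deep corollas, comfrey flowers, bramble flowers, shallow corollas — 4 of 5 types.

4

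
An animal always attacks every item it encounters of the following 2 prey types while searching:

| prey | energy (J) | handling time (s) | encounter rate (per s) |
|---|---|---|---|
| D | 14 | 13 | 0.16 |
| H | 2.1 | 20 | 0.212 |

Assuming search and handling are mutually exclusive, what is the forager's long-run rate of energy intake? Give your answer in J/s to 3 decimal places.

R = Σλ_iE_i / (1 + Σλ_ih_i)
Numerator: 0.16×14 + 0.212×2.1 = 2.685
Denominator: 1 + 0.16×13 + 0.212×20 = 7.32
R = 2.685/7.32 = 0.3668 J/s

0.367 J/s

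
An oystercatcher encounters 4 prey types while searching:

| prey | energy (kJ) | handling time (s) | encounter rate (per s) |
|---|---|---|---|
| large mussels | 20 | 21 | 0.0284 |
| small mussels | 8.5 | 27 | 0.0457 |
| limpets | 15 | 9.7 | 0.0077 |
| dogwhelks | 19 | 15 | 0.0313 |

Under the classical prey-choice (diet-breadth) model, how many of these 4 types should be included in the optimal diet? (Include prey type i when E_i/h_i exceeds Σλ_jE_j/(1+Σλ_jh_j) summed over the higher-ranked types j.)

3

Profitabilities (E/h, kJ/s): limpets 1.55, dogwhelks 1.27, large mussels 0.952, small mussels 0.315. Add prey in this order while the next type's profitability exceeds the intake rate on those already taken.
Rate on top 1: 0.1075. dogwhelks: 1.27 > 0.1075 → include.
Rate on top 2: 0.4599. large mussels: 0.952 > 0.4599 → include.
Rate on top 3: 0.5971. small mussels: 0.315 < 0.5971 → exclude; stop.
Optimal diet: limpets, dogwhelks, large mussels — 3 of 4 types.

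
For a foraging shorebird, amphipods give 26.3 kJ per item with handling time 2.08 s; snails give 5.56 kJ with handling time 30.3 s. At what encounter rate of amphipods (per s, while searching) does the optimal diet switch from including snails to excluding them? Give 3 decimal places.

Drop snails once their profitability E₂/h₂ falls below the rate achievable on amphipods alone: E₂/h₂ = λE₁/(1 + λh₁).
Solve for λ: λE₁h₂ = E₂(1 + λh₁) → λ(E₁h₂ − E₂h₁) = E₂ → λ = E₂/(E₁h₂ − E₂h₁).
λ = 5.56/(26.3×30.3 − 5.56×2.08) = 5.56/785.3 = 0.00708 per s.

0.007 per s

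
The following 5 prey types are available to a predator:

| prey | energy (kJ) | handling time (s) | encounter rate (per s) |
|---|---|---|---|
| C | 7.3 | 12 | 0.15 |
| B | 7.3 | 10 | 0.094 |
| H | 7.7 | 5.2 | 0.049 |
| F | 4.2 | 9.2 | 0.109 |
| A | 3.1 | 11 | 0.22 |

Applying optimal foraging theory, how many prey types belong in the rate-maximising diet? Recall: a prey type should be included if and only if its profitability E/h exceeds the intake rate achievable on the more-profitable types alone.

3

Rank by E/h (kJ/s): H 1.48, B 0.73, C 0.608, F 0.457, A 0.282. Include each in turn until the next type's E/h falls below the running intake rate.
Rate on top 1: 0.3007. B: 0.73 > 0.3007 → include.
Rate on top 2: 0.4846. C: 0.608 > 0.4846 → include.
Rate on top 3: 0.5403. F: 0.457 < 0.5403 → exclude; stop.
Optimal diet: H, B, C — 3 of 5 types.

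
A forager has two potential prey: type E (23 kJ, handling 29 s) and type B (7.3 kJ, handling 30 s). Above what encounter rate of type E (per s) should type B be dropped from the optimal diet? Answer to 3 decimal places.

0.015 per s

The zero-one rule: include type B iff E₂/h₂ > λE₁/(1+λh₁). Equality gives the switch point.
λE₁h₂ = E₂ + λE₂h₁ ⇒ λ = E₂/(E₁h₂ − E₂h₁) = 7.3/(690 − 211.7) = 0.01526 per s.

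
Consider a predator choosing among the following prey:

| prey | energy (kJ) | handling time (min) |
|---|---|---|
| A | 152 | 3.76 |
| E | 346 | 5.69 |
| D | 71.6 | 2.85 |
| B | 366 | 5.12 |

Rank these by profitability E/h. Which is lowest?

D

Profitability E/h (kJ/min): A = 152/3.76 = 40.4, E = 346/5.69 = 60.8, D = 71.6/2.85 = 25.1, B = 366/5.12 = 71.5.
Ranked: B > E > A > D.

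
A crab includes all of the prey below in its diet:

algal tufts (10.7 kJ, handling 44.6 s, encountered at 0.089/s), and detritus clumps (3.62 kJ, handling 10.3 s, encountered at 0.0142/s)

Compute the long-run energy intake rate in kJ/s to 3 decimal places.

R = Σλ_iE_i / (1 + Σλ_ih_i)
Numerator: 0.089×10.7 + 0.0142×3.62 = 1.004
Denominator: 1 + 0.089×44.6 + 0.0142×10.3 = 5.116
R = 1.004/5.116 = 0.1962 kJ/s

0.196 kJ/s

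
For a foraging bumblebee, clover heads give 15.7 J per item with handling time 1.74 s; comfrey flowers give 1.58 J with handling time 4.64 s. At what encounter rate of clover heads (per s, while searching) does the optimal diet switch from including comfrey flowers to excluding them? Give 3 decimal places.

At the threshold, the rate on clover heads alone equals the profitability of comfrey flowers: λ·15.7/(1 + λ·1.74) = 1.58/4.64 = 0.3405.
Rearranging, λ(15.7 − 0.3405×1.74) = 0.3405, so λ = 0.3405/15.11 = 0.02254 per s.

0.023 per s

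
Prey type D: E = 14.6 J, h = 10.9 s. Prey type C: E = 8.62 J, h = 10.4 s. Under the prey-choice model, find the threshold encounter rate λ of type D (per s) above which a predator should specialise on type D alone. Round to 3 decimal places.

0.149 per s

The zero-one rule: include type C iff E₂/h₂ > λE₁/(1+λh₁). Equality gives the switch point.
λE₁h₂ = E₂ + λE₂h₁ ⇒ λ = E₂/(E₁h₂ − E₂h₁) = 8.62/(151.8 − 93.96) = 0.1489 per s.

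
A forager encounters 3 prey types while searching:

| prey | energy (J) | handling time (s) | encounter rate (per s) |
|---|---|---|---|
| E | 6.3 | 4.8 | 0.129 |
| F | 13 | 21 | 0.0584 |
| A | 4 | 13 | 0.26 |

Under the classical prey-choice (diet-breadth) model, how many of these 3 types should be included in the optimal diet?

Rank by E/h (J/s): E 1.31, F 0.619, A 0.308. Include each in turn until the next type's E/h falls below the running intake rate.
Rate on top 1: 0.5019. F: 0.619 > 0.5019 → include.
Rate on top 2: 0.5524. A: 0.308 < 0.5524 → exclude; stop.
Optimal diet: E, F — 2 of 3 types.

2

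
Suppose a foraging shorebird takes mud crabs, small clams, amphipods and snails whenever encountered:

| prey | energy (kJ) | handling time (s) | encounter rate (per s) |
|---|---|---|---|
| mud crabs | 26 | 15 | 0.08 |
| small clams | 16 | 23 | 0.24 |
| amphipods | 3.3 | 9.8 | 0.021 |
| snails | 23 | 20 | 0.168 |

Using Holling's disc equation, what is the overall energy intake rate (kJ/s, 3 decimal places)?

0.873 kJ/s

R = Σλ_iE_i / (1 + Σλ_ih_i)
Numerator: 0.08×26 + 0.24×16 + 0.021×3.3 + 0.168×23 = 9.853
Denominator: 1 + 0.08×15 + 0.24×23 + 0.021×9.8 + 0.168×20 = 11.29
R = 9.853/11.29 = 0.8731 kJ/s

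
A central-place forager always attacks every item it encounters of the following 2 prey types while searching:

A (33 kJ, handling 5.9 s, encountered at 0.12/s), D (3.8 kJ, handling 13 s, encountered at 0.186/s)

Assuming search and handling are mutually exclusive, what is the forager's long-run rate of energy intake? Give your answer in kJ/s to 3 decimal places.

1.131 kJ/s

R = Σλ_iE_i / (1 + Σλ_ih_i)
Numerator: 0.12×33 + 0.186×3.8 = 4.667
Denominator: 1 + 0.12×5.9 + 0.186×13 = 4.126
R = 4.667/4.126 = 1.131 kJ/s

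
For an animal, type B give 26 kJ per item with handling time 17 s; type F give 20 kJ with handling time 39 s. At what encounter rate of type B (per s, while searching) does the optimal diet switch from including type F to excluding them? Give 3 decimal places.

0.030 per s

At the threshold, the rate on type B alone equals the profitability of type F: λ·26/(1 + λ·17) = 20/39 = 0.5128.
Rearranging, λ(26 − 0.5128×17) = 0.5128, so λ = 0.5128/17.28 = 0.02967 per s.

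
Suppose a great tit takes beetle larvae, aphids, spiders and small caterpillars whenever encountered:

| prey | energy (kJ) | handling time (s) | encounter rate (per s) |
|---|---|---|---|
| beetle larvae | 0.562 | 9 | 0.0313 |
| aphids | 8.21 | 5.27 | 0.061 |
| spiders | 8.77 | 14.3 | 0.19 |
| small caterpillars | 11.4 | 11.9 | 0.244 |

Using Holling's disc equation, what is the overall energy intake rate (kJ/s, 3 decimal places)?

0.687 kJ/s

R = Σλ_iE_i / (1 + Σλ_ih_i)
Numerator: 0.0313×0.562 + 0.061×8.21 + 0.19×8.77 + 0.244×11.4 = 4.966
Denominator: 1 + 0.0313×9 + 0.061×5.27 + 0.19×14.3 + 0.244×11.9 = 7.224
R = 4.966/7.224 = 0.6875 kJ/s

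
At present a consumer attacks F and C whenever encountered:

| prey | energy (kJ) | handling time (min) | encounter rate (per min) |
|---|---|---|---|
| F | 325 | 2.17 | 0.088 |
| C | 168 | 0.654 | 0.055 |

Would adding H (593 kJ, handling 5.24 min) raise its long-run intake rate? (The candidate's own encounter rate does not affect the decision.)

Intake rate on the current diet: R = (0.088×325 + 0.055×168) / (1 + 0.088×2.17 + 0.055×0.654) = 37.84/1.227 = 30.84 kJ/min.
H: E/h = 593/5.24 = 113.2 kJ/min.
Since 113.2 > R, including H increases the long-run rate.

Yes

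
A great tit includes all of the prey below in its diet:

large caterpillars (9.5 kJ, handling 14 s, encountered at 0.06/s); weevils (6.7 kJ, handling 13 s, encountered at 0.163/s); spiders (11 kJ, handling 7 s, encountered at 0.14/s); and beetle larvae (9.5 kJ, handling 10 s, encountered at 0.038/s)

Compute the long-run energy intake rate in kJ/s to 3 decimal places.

Energy encountered per unit search time: 0.06×9.5 + 0.163×6.7 + 0.14×11 + 0.038×9.5 = 3.563 kJ/s.
Handling time per unit search time: 0.06×14 + 0.163×13 + 0.14×7 + 0.038×10 = 4.319.
Rate = 3.563/(1 + 4.319) = 0.6699 kJ/s.

0.670 kJ/s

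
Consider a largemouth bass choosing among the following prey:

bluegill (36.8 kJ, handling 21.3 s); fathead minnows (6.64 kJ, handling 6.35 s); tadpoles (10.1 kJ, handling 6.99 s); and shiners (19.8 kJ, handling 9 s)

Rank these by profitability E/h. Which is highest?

In descending order of E/h:
shiners: 19.8/9 = 2.2 kJ/s
bluegill: 36.8/21.3 = 1.73 kJ/s
tadpoles: 10.1/6.99 = 1.44 kJ/s
fathead minnows: 6.64/6.35 = 1.05 kJ/s

shiners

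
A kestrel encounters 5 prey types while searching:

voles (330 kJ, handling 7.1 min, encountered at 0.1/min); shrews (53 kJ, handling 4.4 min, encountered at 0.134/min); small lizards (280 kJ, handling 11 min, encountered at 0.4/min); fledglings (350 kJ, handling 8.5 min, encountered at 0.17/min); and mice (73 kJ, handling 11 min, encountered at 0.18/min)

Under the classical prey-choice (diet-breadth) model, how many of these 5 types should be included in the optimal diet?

Profitabilities (E/h, kJ/min): voles 46.5, fledglings 41.2, small lizards 25.5, shrews 12, mice 6.64. Add prey in this order while the next type's profitability exceeds the intake rate on those already taken.
Rate on top 1: 19.3. fledglings: 41.2 > 19.3 → include.
Rate on top 2: 29.32. small lizards: 25.5 < 29.32 → exclude; stop.
Optimal diet: voles, fledglings — 2 of 5 types.

2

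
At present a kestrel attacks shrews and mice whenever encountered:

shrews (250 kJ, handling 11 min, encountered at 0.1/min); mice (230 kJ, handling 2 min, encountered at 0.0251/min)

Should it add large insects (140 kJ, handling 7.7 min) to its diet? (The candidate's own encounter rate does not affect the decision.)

Intake rate on the current diet: R = (0.1×250 + 0.0251×230) / (1 + 0.1×11 + 0.0251×2) = 30.77/2.15 = 14.31 kJ/min.
Profitability of large insects: 140/7.7 = 18.18 kJ/min.
Since 18.18 > R, including large insects increases the long-run rate.

Yes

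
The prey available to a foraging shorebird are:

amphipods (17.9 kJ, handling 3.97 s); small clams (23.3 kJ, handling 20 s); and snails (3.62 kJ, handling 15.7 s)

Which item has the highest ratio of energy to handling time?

amphipods

In descending order of E/h:
amphipods: 17.9/3.97 = 4.51 kJ/s
small clams: 23.3/20 = 1.17 kJ/s
snails: 3.62/15.7 = 0.231 kJ/s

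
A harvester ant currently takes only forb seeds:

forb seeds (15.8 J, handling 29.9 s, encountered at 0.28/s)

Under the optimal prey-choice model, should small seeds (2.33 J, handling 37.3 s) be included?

Intake rate on the current diet: R = (0.28×15.8) / (1 + 0.28×29.9) = 4.424/9.372 = 0.472 J/s.
Profitability of small seeds: 2.33/37.3 = 0.06247 J/s.
Since 0.06247 < R, time spent handling small seeds is better spent searching.

No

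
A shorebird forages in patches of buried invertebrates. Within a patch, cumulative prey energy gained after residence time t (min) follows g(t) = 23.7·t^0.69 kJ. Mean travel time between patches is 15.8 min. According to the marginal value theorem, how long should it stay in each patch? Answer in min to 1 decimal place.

35.2 min

By the marginal value theorem, leave when the instantaneous gain rate g'(t) equals the habitat-wide average g(t)/(T + t).
g'(t) = 0.69·23.7·t^-0.31. Setting 0.69·23.7·t^-0.31 = 23.7·t^0.69/(15.8+t) gives 0.69(15.8+t) = t, so 0.31·t = 0.69×15.8.
t* = 0.69×15.8/0.31 = 35.17 min.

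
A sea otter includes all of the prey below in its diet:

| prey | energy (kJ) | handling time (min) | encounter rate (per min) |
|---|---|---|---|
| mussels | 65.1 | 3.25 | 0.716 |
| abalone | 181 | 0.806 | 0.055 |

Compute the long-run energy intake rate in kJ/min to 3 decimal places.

R = (0.716×65.1 + 0.055×181) / (1 + 0.716×3.25 + 0.055×0.806) = 56.57/3.371 = 16.78 kJ/min.

16.779 kJ/min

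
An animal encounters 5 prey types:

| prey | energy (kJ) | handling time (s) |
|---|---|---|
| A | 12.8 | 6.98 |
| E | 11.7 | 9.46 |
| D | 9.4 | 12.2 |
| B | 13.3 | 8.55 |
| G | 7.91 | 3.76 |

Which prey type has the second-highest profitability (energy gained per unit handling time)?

A

In descending order of E/h:
G: 7.91/3.76 = 2.1 kJ/s
A: 12.8/6.98 = 1.83 kJ/s
B: 13.3/8.55 = 1.56 kJ/s
E: 11.7/9.46 = 1.24 kJ/s
D: 9.4/12.2 = 0.77 kJ/s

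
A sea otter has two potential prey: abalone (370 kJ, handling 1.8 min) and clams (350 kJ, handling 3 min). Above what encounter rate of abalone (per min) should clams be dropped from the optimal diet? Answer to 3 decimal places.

0.729 per min

The zero-one rule: include clams iff E₂/h₂ > λE₁/(1+λh₁). Equality gives the switch point.
λE₁h₂ = E₂ + λE₂h₁ ⇒ λ = E₂/(E₁h₂ − E₂h₁) = 350/(1110 − 630) = 0.7292 per min.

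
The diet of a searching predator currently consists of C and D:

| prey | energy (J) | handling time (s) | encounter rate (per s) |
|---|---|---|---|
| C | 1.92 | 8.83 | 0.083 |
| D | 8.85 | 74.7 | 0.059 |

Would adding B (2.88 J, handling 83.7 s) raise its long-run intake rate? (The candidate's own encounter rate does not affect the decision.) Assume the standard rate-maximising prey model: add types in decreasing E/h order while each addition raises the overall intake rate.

Current rate: (0.083×1.92 + 0.059×8.85)/(1 + 0.083×8.83 + 0.059×74.7) = 0.111 J/s.
Profitability of B: 2.88/83.7 = 0.03441 J/s.
0.03441 < 0.111, so adding B would lower the average — exclude it.

No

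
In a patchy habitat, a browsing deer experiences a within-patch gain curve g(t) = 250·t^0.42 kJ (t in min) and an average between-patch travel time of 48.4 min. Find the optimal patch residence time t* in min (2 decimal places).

35.05 min

Optimal t* satisfies g'(t*) = g(t*)/(T + t*).
g'(t) = 0.42·250·t^-0.58. Setting 0.42·250·t^-0.58 = 250·t^0.42/(48.4+t) gives 0.42(48.4+t) = t, so 0.58·t = 0.42×48.4.
t* = 0.42×48.4/0.58 = 35.05 min.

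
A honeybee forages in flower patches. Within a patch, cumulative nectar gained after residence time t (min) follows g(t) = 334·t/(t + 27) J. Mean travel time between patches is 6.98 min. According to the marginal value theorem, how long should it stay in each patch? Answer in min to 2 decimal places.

13.73 min

Optimal t* satisfies g'(t*) = g(t*)/(T + t*).
g'(t) = 334·27/(t + 27)². Setting 334·27/(t+27)² = 334t/[(t+27)(6.98+t)] gives 27(6.98+t) = t(t+27), so t² = 27×6.98 = 188.5.
t* = √188.5 = 13.73 min.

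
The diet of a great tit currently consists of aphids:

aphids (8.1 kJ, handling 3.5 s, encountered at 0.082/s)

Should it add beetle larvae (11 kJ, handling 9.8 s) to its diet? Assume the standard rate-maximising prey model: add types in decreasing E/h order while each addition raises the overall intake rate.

Yes

On aphids alone, R = ΣλE/(1+Σλh) = 0.6642/1.287 = 0.5161 kJ/s.
beetle larvae: E/h = 11/9.8 = 1.122 kJ/s.
Since 1.122 > R, including beetle larvae increases the long-run rate.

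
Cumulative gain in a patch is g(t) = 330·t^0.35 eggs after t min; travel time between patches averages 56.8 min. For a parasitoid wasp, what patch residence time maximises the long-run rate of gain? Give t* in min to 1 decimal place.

30.6 min

Optimal t* satisfies g'(t*) = g(t*)/(T + t*).
g'(t) = 0.35·330·t^-0.65. Setting 0.35·330·t^-0.65 = 330·t^0.35/(56.8+t) gives 0.35(56.8+t) = t, so 0.65·t = 0.35×56.8.
t* = 0.35×56.8/0.65 = 30.58 min.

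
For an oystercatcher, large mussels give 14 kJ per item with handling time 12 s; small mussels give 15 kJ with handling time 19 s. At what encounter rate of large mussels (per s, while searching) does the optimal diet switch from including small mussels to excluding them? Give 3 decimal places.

0.174 per s

The zero-one rule: include small mussels iff E₂/h₂ > λE₁/(1+λh₁). Equality gives the switch point.
λE₁h₂ = E₂ + λE₂h₁ ⇒ λ = E₂/(E₁h₂ − E₂h₁) = 15/(266 − 180) = 0.1744 per s.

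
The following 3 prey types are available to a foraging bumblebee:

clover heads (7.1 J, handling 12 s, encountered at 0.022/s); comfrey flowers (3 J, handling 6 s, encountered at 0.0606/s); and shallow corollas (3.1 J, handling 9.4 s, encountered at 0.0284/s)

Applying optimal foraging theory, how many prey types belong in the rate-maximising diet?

Rank by E/h (J/s): clover heads 0.592, comfrey flowers 0.5, shallow corollas 0.33. Include each in turn until the next type's E/h falls below the running intake rate.
Rate on top 1: 0.1236. comfrey flowers: 0.5 > 0.1236 → include.
Rate on top 2: 0.2077. shallow corollas: 0.33 > 0.2077 → include.
Optimal diet: clover heads, comfrey flowers, shallow corollas — 3 of 3 types.

3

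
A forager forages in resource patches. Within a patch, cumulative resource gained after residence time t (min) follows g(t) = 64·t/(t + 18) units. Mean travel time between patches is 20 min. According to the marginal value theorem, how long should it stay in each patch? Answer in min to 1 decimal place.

Optimal t* satisfies g'(t*) = g(t*)/(T + t*).
g'(t) = 64·18/(t + 18)². Setting 64·18/(t+18)² = 64t/[(t+18)(20+t)] gives 18(20+t) = t(t+18), so t² = 18×20 = 360.
t* = √360 = 18.97 min.

19.0 min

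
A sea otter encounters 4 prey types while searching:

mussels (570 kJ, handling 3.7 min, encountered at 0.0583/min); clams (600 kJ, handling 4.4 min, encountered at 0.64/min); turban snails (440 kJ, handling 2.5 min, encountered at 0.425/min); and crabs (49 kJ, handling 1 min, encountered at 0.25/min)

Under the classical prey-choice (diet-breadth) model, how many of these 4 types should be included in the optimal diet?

E/h in descending order: turban snails 176, mussels 154, clams 136, crabs 49 kJ/min. The optimal diet is the largest prefix of this list for which every included type satisfies E_i/h_i > R on the types above it.
Rate on top 1: 90.67. mussels: 154 > 90.67 → include.
Rate on top 2: 96.67. clams: 136 > 96.67 → include.
Rate on top 3: 118.6. crabs: 49 < 118.6 → exclude; stop.
Optimal diet: turban snails, mussels, clams — 3 of 4 types.

3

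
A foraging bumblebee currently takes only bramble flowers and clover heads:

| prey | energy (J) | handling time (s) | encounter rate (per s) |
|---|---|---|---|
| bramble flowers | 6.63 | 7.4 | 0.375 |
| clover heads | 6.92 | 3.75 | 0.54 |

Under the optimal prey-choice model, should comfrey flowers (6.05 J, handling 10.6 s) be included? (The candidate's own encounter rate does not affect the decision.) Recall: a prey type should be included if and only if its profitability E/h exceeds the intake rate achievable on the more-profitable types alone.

Intake rate on the current diet: R = (0.375×6.63 + 0.54×6.92) / (1 + 0.375×7.4 + 0.54×3.75) = 6.223/5.8 = 1.073 J/s.
Profitability of comfrey flowers: 6.05/10.6 = 0.5708 J/s.
0.5708 < 1.073, so adding comfrey flowers would lower the average — exclude it.

No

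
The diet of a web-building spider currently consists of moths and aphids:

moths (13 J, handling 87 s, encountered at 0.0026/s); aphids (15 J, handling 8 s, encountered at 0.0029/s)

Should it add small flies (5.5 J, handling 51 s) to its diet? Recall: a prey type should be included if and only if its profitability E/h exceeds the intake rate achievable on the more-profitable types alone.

Intake rate on the current diet: R = (0.0026×13 + 0.0029×15) / (1 + 0.0026×87 + 0.0029×8) = 0.0773/1.249 = 0.06187 J/s.
small flies: E/h = 5.5/51 = 0.1078 J/s.
0.1078 > 0.06187, so adding small flies raises the average — include it.

Yes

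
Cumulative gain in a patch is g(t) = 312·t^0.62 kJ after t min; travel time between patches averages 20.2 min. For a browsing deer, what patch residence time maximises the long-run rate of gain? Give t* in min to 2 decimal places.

Maximise g(t)/(T+t): set derivative to zero → g'(t)(T+t) = g(t).
g'(t) = 0.62·312·t^-0.38. Setting 0.62·312·t^-0.38 = 312·t^0.62/(20.2+t) gives 0.62(20.2+t) = t, so 0.38·t = 0.62×20.2.
t* = 0.62×20.2/0.38 = 32.96 min.

32.96 min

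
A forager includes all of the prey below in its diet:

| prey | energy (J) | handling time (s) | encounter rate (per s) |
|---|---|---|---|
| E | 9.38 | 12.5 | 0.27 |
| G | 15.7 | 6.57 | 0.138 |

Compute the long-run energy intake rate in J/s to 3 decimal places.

Energy encountered per unit search time: 0.27×9.38 + 0.138×15.7 = 4.699 J/s.
Handling time per unit search time: 0.27×12.5 + 0.138×6.57 = 4.282.
Rate = 4.699/(1 + 4.282) = 0.8897 J/s.

0.890 J/s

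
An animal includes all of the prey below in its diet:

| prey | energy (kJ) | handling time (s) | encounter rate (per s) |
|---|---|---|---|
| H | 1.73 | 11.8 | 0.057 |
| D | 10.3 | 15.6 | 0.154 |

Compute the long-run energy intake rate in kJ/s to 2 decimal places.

R = Σλ_iE_i / (1 + Σλ_ih_i)
Numerator: 0.057×1.73 + 0.154×10.3 = 1.685
Denominator: 1 + 0.057×11.8 + 0.154×15.6 = 4.075
R = 1.685/4.075 = 0.4135 kJ/s

0.41 kJ/s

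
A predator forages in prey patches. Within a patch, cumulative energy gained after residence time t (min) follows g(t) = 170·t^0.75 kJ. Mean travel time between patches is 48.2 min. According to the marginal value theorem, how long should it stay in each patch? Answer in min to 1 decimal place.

144.6 min

By the marginal value theorem, leave when the instantaneous gain rate g'(t) equals the habitat-wide average g(t)/(T + t).
g'(t) = 0.75·170·t^-0.25. Setting 0.75·170·t^-0.25 = 170·t^0.75/(48.2+t) gives 0.75(48.2+t) = t, so 0.25·t = 0.75×48.2.
t* = 0.75×48.2/0.25 = 144.6 min.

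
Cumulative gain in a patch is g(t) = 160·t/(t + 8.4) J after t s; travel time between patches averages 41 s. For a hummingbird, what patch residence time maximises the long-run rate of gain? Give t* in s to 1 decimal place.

18.6 s

By the marginal value theorem, leave when the instantaneous gain rate g'(t) equals the habitat-wide average g(t)/(T + t).
g'(t) = 160·8.4/(t + 8.4)². Setting 160·8.4/(t+8.4)² = 160t/[(t+8.4)(41+t)] gives 8.4(41+t) = t(t+8.4), so t² = 8.4×41 = 344.4.
t* = √344.4 = 18.56 s.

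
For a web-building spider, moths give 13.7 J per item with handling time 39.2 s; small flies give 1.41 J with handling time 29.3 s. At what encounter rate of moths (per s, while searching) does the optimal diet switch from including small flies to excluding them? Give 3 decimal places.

0.004 per s

At the threshold, the rate on moths alone equals the profitability of small flies: λ·13.7/(1 + λ·39.2) = 1.41/29.3 = 0.04812.
Rearranging, λ(13.7 − 0.04812×39.2) = 0.04812, so λ = 0.04812/11.81 = 0.004074 per s.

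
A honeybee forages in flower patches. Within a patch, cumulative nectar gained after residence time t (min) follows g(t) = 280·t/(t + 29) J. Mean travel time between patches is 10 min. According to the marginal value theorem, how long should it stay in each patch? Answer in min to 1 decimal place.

By the marginal value theorem, leave when the instantaneous gain rate g'(t) equals the habitat-wide average g(t)/(T + t).
g'(t) = 280·29/(t + 29)². Setting 280·29/(t+29)² = 280t/[(t+29)(10+t)] gives 29(10+t) = t(t+29), so t² = 29×10 = 290.
t* = √290 = 17.03 min.

17.0 min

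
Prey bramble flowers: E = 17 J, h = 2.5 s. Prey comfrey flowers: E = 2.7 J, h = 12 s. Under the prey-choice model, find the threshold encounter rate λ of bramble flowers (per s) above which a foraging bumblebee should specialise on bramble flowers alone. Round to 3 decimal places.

0.014 per s

The zero-one rule: include comfrey flowers iff E₂/h₂ > λE₁/(1+λh₁). Equality gives the switch point.
λE₁h₂ = E₂ + λE₂h₁ ⇒ λ = E₂/(E₁h₂ − E₂h₁) = 2.7/(204 − 6.75) = 0.01369 per s.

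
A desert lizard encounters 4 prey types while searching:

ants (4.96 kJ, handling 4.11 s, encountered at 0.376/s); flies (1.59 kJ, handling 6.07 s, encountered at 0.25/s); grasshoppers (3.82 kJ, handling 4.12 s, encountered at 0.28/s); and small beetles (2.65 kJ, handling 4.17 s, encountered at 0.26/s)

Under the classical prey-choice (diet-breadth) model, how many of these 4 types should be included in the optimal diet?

E/h in descending order: ants 1.21, grasshoppers 0.927, small beetles 0.635, flies 0.262 kJ/s. The optimal diet is the largest prefix of this list for which every included type satisfies E_i/h_i > R on the types above it.
Rate on top 1: 0.7327. grasshoppers: 0.927 > 0.7327 → include.
Rate on top 2: 0.7933. small beetles: 0.635 < 0.7933 → exclude; stop.
Optimal diet: ants, grasshoppers — 2 of 4 types.

2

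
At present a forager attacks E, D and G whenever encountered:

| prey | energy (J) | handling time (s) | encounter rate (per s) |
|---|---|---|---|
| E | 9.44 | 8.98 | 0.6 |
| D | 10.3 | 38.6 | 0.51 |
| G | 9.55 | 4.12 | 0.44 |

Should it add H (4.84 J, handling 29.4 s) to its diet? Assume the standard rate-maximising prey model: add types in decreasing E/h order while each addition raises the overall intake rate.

No

Intake rate on the current diet: R = (0.6×9.44 + 0.51×10.3 + 0.44×9.55) / (1 + 0.6×8.98 + 0.51×38.6 + 0.44×4.12) = 15.12/27.89 = 0.5422 J/s.
H: E/h = 4.84/29.4 = 0.1646 J/s.
Since 0.1646 < R, time spent handling H is better spent searching.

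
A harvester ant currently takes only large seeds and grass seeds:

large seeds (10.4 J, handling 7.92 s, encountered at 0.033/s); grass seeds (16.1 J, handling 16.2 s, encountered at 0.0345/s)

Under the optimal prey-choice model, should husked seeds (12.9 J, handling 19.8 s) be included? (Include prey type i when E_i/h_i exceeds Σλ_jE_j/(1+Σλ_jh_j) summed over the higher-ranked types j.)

Yes

Intake rate on the current diet: R = (0.033×10.4 + 0.0345×16.1) / (1 + 0.033×7.92 + 0.0345×16.2) = 0.8987/1.82 = 0.4937 J/s.
Profitability of husked seeds: 12.9/19.8 = 0.6515 J/s.
0.6515 > 0.4937, so adding husked seeds raises the average — include it.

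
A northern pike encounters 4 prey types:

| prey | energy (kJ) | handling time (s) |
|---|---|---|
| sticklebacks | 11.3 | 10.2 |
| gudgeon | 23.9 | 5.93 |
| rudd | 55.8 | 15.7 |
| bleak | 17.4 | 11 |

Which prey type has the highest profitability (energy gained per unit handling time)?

gudgeon

In descending order of E/h:
gudgeon: 23.9/5.93 = 4.03 kJ/s
rudd: 55.8/15.7 = 3.55 kJ/s
bleak: 17.4/11 = 1.58 kJ/s
sticklebacks: 11.3/10.2 = 1.11 kJ/s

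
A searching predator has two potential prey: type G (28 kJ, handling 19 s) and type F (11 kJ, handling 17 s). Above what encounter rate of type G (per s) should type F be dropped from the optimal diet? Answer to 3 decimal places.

Drop type F once their profitability E₂/h₂ falls below the rate achievable on type G alone: E₂/h₂ = λE₁/(1 + λh₁).
Solve for λ: λE₁h₂ = E₂(1 + λh₁) → λ(E₁h₂ − E₂h₁) = E₂ → λ = E₂/(E₁h₂ − E₂h₁).
λ = 11/(28×17 − 11×19) = 11/267 = 0.0412 per s.

0.041 per s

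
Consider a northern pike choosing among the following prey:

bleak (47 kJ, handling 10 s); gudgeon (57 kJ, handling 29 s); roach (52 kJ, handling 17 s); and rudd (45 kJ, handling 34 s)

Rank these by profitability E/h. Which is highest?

Profitability E/h (kJ/s): bleak = 47/10 = 4.7, gudgeon = 57/29 = 1.97, roach = 52/17 = 3.06, rudd = 45/34 = 1.32.
Ranked: bleak > roach > gudgeon > rudd.

bleak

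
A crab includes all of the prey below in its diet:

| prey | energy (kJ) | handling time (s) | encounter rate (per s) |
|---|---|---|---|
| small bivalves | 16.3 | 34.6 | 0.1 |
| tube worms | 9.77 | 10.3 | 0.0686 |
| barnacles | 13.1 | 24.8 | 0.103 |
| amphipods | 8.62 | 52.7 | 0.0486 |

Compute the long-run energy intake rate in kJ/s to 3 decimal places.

Energy encountered per unit search time: 0.1×16.3 + 0.0686×9.77 + 0.103×13.1 + 0.0486×8.62 = 4.068 kJ/s.
Handling time per unit search time: 0.1×34.6 + 0.0686×10.3 + 0.103×24.8 + 0.0486×52.7 = 9.282.
Rate = 4.068/(1 + 9.282) = 0.3957 kJ/s.

0.396 kJ/s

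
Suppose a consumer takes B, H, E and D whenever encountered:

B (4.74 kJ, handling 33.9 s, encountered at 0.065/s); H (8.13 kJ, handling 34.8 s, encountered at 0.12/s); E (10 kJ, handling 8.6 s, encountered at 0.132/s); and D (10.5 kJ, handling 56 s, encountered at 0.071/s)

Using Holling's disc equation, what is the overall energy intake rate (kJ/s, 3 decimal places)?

0.268 kJ/s

R = Σλ_iE_i / (1 + Σλ_ih_i)
Numerator: 0.065×4.74 + 0.12×8.13 + 0.132×10 + 0.071×10.5 = 3.349
Denominator: 1 + 0.065×33.9 + 0.12×34.8 + 0.132×8.6 + 0.071×56 = 12.49
R = 3.349/12.49 = 0.2681 kJ/s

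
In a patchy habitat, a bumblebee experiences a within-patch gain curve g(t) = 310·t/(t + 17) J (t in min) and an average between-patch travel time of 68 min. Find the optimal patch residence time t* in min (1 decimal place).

By the marginal value theorem, leave when the instantaneous gain rate g'(t) equals the habitat-wide average g(t)/(T + t).
g'(t) = 310·17/(t + 17)². Setting 310·17/(t+17)² = 310t/[(t+17)(68+t)] gives 17(68+t) = t(t+17), so t² = 17×68 = 1156.
t* = √1156 = 34 min.

34.0 min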